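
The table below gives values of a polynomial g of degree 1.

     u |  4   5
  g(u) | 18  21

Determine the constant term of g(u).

Write g(u) = au + b. Substituting each data point gives a linear system:
  4a + b = 18
  5a + b = 21
Solving the system yields a = 3, b = 6.
So g(u) = 3u + 6.
The constant term is 6.

6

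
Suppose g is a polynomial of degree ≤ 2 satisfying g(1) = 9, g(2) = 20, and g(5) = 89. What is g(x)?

g(x) = 3x^2 + 2x + 4

Write g(x) = ax^2 + bx + c. Substituting each data point gives a linear system:
  a + b + c = 9
  4a + 2b + c = 20
  25a + 5b + c = 89
Solving the system yields a = 3, b = 2, c = 4.
So g(x) = 3x² + 2x + 4.
Check: g(1) = 9. ✓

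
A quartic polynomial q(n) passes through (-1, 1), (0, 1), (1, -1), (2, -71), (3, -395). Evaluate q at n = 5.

Write q(n) = an^4 + bn^3 + cn^2 + dn + e. Substituting each data point gives a linear system:
  a - b + c - d + e = 1
  e = 1
  a + b + c + d + e = -1
  16a + 8b + 4c + 2d + e = -71
  81a + 27b + 9c + 3d + e = -395
Solving the system yields a = -5, b = -1, c = 4, d = 0, e = 1.
So q(n) = -5n⁴ - n³ + 4n² + 1.
Then q(5) = -3149.

-3149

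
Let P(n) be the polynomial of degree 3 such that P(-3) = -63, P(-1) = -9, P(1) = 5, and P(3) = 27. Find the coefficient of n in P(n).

6

Write P(n) = an^3 + bn^2 + cn + d. Substituting each data point gives a linear system:
  -27a + 9b - 3c + d = -63
  -a + b - c + d = -9
  a + b + c + d = 5
  27a + 9b + 3c + d = 27
Solving the system yields a = 1, b = -2, c = 6, d = 0.
So P(n) = n^3 - 2n^2 + 6n.
The coefficient of n is 6.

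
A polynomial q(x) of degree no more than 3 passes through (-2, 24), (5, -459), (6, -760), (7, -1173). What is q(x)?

Write q(x) = ax^3 + bx^2 + cx + d. Substituting each data point gives a linear system:
  -8a + 4b - 2c + d = 24
  125a + 25b + 5c + d = -459
  216a + 36b + 6c + d = -760
  343a + 49b + 7c + d = -1173
Solving the system yields a = -3, b = -2, c = -6, d = -4.
So q(x) = -3x³ - 2x² - 6x - 4.
Check: q(7) = -1173. ✓

q(x) = -3x^3 - 2x^2 - 6x - 4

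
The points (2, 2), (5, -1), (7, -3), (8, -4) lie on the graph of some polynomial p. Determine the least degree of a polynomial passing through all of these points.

1

Divided differences on the nodes 2, 5, 7, 8:
  order 0: 2  -1  -3  -4
  order 1: -1  -1  -1
  order 2: 0  0
  order 3: 0
The order-1 divided differences are all -1 (nonzero) and every higher order vanishes, so the data lies on a polynomial of degree exactly 1.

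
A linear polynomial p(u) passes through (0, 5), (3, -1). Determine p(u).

p(u) = -2u + 5

Write p(u) = au + b. Substituting each data point gives a linear system:
  b = 5
  3a + b = -1
Solving the system yields a = -2, b = 5.
So p(u) = -2u + 5.
Check: p(0) = 5. ✓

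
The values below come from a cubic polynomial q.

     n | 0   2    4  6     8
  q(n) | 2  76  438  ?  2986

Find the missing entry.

On equispaced nodes a degree-3 polynomial has vanishing fourth forward difference, so
  q(0) - 4·q(2) + 6·q(4) - 4·q(6) + q(8) = 0.
Substituting the known values and solving for q(6):
  -4·q(6) = -5312
  q(6) = 1328.

1328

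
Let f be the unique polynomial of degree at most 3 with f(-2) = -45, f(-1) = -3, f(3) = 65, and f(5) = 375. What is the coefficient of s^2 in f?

Write f(s) = as^3 + bs^2 + cs + d. Substituting each data point gives a linear system:
  -8a + 4b - 2c + d = -45
  -a + b - c + d = -3
  27a + 9b + 3c + d = 65
  125a + 25b + 5c + d = 375
Solving the system yields a = 4, b = -5, c = -1, d = 5.
So f(s) = 4s^3 - 5s^2 - s + 5.
The coefficient of s^2 is -5.

-5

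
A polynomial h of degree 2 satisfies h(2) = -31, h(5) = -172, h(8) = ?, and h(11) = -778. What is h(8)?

-421

On equispaced nodes a degree-2 polynomial has vanishing third forward difference, so
  - h(2) + 3·h(5) - 3·h(8) + h(11) = 0.
Substituting the known values and solving for h(8):
  -3·h(8) = 1263
  h(8) = -421.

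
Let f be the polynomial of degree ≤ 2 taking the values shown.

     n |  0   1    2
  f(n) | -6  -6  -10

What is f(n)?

Write f(n) = an^2 + bn + c. Substituting each data point gives a linear system:
  c = -6
  a + b + c = -6
  4a + 2b + c = -10
Solving the system yields a = -2, b = 2, c = -6.
So f(n) = -2n² + 2n - 6.
Check: f(1) = -6. ✓

f(n) = -2n^2 + 2n - 6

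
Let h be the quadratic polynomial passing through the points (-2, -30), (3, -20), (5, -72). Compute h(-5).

-132

Using the Lagrange interpolation formula with nodes -2, 3, 5:
  L_0(s) = (s - 3)(s - 5) / 35
  L_1(s) = (s + 2)(s - 5) / -10
  L_2(s) = (s + 2)(s - 3) / 14
Then h(s) = -30·L_0(s) - 20·L_1(s) - 72·L_2(s).
Expanding and collecting terms gives h(s) = -4s^2 + 6s - 2.
Evaluating at s = -5: h(-5) = -132.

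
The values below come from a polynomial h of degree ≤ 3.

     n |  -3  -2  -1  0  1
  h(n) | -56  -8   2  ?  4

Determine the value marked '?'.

The 4 known points determine the degree-3 polynomial uniquely.
Write h(n) = an^3 + bn^2 + cn + d. Substituting each data point gives a linear system:
  -27a + 9b - 3c + d = -56
  -8a + 4b - 2c + d = -8
  -a + b - c + d = 2
  a + b + c + d = 4
Solving the system yields a = 4, b = 5, c = -3, d = -2.
So h(n) = 4n³ + 5n² - 3n - 2.
Then h(0) = -2.

-2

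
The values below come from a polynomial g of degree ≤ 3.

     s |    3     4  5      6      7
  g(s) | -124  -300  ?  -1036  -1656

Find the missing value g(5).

-594

The 4 known points determine the degree-3 polynomial uniquely.
Write g(s) = as^3 + bs^2 + cs + d. Substituting each data point gives a linear system:
  27a + 9b + 3c + d = -124
  64a + 16b + 4c + d = -300
  216a + 36b + 6c + d = -1036
  343a + 49b + 7c + d = -1656
Solving the system yields a = -5, b = 1, c = 2, d = -4.
So g(s) = -5s^3 + s^2 + 2s - 4.
Then g(5) = -594.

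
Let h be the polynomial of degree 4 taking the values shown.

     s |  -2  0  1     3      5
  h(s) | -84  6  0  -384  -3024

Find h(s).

h(s) = -5s^4 + s^3 - s^2 - s + 6

Using the Lagrange interpolation formula with nodes -2, 0, 1, 3, 5:
  L_0(s) = s(s - 1)(s - 3)(s - 5) / 210
  L_1(s) = (s + 2)(s - 1)(s - 3)(s - 5) / -30
  L_2(s) = (s + 2)s(s - 3)(s - 5) / 24
  L_3(s) = (s + 2)s(s - 1)(s - 5) / -60
  L_4(s) = (s + 2)s(s - 1)(s - 3) / 280
Then h(s) = -84·L_0(s) + 6·L_1(s) + 0·L_2(s) - 384·L_3(s) - 3024·L_4(s).
Expanding and collecting terms gives h(s) = -5s^4 + s^3 - s^2 - s + 6.
Check: h(1) = 0. ✓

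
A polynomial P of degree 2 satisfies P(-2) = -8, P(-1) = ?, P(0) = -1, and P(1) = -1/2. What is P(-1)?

-7/2

On equispaced nodes a degree-2 polynomial has vanishing third forward difference, so
  - P(-2) + 3·P(-1) - 3·P(0) + P(1) = 0.
Substituting the known values and solving for P(-1):
  3·P(-1) = -21/2
  P(-1) = -7/2.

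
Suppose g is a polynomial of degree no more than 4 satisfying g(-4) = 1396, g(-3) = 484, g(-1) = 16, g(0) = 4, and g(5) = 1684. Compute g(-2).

Using the Lagrange interpolation formula with nodes -4, -3, -1, 0, 5:
  L_0(n) = (n + 3)(n + 1)n(n - 5) / 108
  L_1(n) = (n + 4)(n + 1)n(n - 5) / -48
  L_2(n) = (n + 4)(n + 3)n(n - 5) / 36
  L_3(n) = (n + 4)(n + 3)(n + 1)(n - 5) / -60
  L_4(n) = (n + 4)(n + 3)(n + 1)n / 2160
Then g(n) = 1396·L_0(n) + 484·L_1(n) + 16·L_2(n) + 4·L_3(n) + 1684·L_4(n).
Expanding and collecting terms gives g(n) = 4n^4 - 6n^3 - 2n^2 - 4n + 4.
Evaluating at n = -2: g(-2) = 116.

116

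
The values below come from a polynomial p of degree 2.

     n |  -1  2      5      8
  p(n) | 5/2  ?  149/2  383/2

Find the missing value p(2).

23/2

On equispaced nodes a degree-2 polynomial has vanishing third forward difference, so
  - p(-1) + 3·p(2) - 3·p(5) + p(8) = 0.
Substituting the known values and solving for p(2):
  3·p(2) = 69/2
  p(2) = 23/2.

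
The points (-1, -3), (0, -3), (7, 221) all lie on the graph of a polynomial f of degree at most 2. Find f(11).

525

Write f(s) = as^2 + bs + c. Substituting each data point gives a linear system:
  a - b + c = -3
  c = -3
  49a + 7b + c = 221
Solving the system yields a = 4, b = 4, c = -3.
So f(s) = 4s² + 4s - 3.
Then f(11) = 525.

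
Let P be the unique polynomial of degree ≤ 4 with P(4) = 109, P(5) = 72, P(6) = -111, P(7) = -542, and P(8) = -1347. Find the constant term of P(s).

Write P(s) = as^4 + bs^3 + cs^2 + ds + e. Substituting each data point gives a linear system:
  256a + 64b + 16c + 4d + e = 109
  625a + 125b + 25c + 5d + e = 72
  1296a + 216b + 36c + 6d + e = -111
  2401a + 343b + 49c + 7d + e = -542
  4096a + 512b + 64c + 8d + e = -1347
Solving the system yields a = -1, b = 5, c = 3, d = 0, e = -3.
So P(s) = -s⁴ + 5s³ + 3s² - 3.
The constant term is -3.

-3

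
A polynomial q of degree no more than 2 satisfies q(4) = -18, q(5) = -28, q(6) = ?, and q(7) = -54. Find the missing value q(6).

On equispaced nodes a degree-2 polynomial has vanishing third forward difference, so
  - q(4) + 3·q(5) - 3·q(6) + q(7) = 0.
Substituting the known values and solving for q(6):
  -3·q(6) = 120
  q(6) = -40.

-40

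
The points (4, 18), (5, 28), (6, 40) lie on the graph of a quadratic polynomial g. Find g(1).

0

Write g(s) = as^2 + bs + c. Substituting each data point gives a linear system:
  16a + 4b + c = 18
  25a + 5b + c = 28
  36a + 6b + c = 40
Solving the system yields a = 1, b = 1, c = -2.
So g(s) = s^2 + s - 2.
Then g(1) = 0.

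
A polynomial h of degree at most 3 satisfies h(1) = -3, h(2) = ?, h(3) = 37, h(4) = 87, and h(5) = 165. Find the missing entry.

On equispaced nodes a degree-3 polynomial has vanishing fourth forward difference, so
  h(1) - 4·h(2) + 6·h(3) - 4·h(4) + h(5) = 0.
Substituting the known values and solving for h(2):
  -4·h(2) = -36
  h(2) = 9.

9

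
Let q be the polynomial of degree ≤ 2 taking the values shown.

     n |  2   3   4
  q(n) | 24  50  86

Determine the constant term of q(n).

2

Write q(n) = an^2 + bn + c. Substituting each data point gives a linear system:
  4a + 2b + c = 24
  9a + 3b + c = 50
  16a + 4b + c = 86
Solving the system yields a = 5, b = 1, c = 2.
So q(n) = 5n^2 + n + 2.
The constant term is 2.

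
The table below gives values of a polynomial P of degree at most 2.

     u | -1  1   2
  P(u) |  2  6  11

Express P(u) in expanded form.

P(u) = u^2 + 2u + 3

Write P(u) = au^2 + bu + c. Substituting each data point gives a linear system:
  a - b + c = 2
  a + b + c = 6
  4a + 2b + c = 11
Solving the system yields a = 1, b = 2, c = 3.
So P(u) = u² + 2u + 3.
Check: P(1) = 6. ✓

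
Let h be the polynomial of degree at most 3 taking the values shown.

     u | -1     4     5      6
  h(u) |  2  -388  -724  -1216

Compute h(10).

-5344

Using the Lagrange interpolation formula with nodes -1, 4, 5, 6:
  L_0(u) = (u - 4)(u - 5)(u - 6) / -210
  L_1(u) = (u + 1)(u - 5)(u - 6) / 10
  L_2(u) = (u + 1)(u - 4)(u - 6) / -6
  L_3(u) = (u + 1)(u - 4)(u - 5) / 14
Then h(u) = 2·L_0(u) - 388·L_1(u) - 724·L_2(u) - 1216·L_3(u).
Expanding and collecting terms gives h(u) = -5u^3 - 3u^2 - 4u - 4.
Evaluating at u = 10: h(10) = -5344.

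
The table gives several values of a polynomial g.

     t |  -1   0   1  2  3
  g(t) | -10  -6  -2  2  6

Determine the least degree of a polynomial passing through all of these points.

Forward differences of the values at t = -1, 0, 1, 2, 3:
  g  : -10  -6  -2  2  6
  Δ  : 4  4  4  4
  Δ^2: 0  0  0
  Δ^3: 0  0
  Δ^4: 0
The first differences are constant (4) and nonzero, while all higher differences vanish, so the minimal degree is 1.

1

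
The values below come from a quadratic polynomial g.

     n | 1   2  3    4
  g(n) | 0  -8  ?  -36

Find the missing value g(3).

On equispaced nodes a degree-2 polynomial has vanishing third forward difference, so
  - g(1) + 3·g(2) - 3·g(3) + g(4) = 0.
Substituting the known values and solving for g(3):
  -3·g(3) = 60
  g(3) = -20.

-20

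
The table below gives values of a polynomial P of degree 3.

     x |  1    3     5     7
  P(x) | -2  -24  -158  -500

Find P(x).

Write P(x) = ax^3 + bx^2 + cx + d. Substituting each data point gives a linear system:
  a + b + c + d = -2
  27a + 9b + 3c + d = -24
  125a + 25b + 5c + d = -158
  343a + 49b + 7c + d = -500
Solving the system yields a = -2, b = 4, c = -1, d = -3.
So P(x) = -2x³ + 4x² - x - 3.
Check: P(5) = -158. ✓

P(x) = -2x^3 + 4x^2 - x - 3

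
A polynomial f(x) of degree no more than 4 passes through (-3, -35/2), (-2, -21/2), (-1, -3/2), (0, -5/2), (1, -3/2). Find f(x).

Write f(x) = ax^4 + bx^3 + cx^2 + dx + e. Substituting each data point gives a linear system:
  81a - 27b + 9c - 3d + e = -35/2
  16a - 8b + 4c - 2d + e = -21/2
  a - b + c - d + e = -3/2
  e = -5/2
  a + b + c + d + e = -3/2
Solving the system yields a = 1, b = 4, c = 0, d = -4, e = -5/2.
So f(x) = x^4 + 4x^3 - 4x - 5/2.
Check: f(-3) = -35/2. ✓

f(x) = x^4 + 4x^3 - 4x - 5/2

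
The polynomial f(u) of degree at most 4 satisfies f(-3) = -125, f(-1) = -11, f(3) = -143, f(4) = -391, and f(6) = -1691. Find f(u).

Write f(u) = au^4 + bu^3 + cu^2 + du + e. Substituting each data point gives a linear system:
  81a - 27b + 9c - 3d + e = -125
  a - b + c - d + e = -11
  81a + 27b + 9c + 3d + e = -143
  256a + 64b + 16c + 4d + e = -391
  1296a + 216b + 36c + 6d + e = -1691
Solving the system yields a = -1, b = -1, c = -6, d = 6, e = 1.
So f(u) = -u^4 - u^3 - 6u^2 + 6u + 1.
Check: f(-3) = -125. ✓

f(u) = -u^4 - u^3 - 6u^2 + 6u + 1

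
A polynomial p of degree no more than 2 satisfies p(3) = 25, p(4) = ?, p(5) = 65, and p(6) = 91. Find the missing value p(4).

43

The 3 known points determine the degree-2 polynomial uniquely.
Write p(x) = ax^2 + bx + c. Substituting each data point gives a linear system:
  9a + 3b + c = 25
  25a + 5b + c = 65
  36a + 6b + c = 91
Solving the system yields a = 2, b = 4, c = -5.
So p(x) = 2x^2 + 4x - 5.
Then p(4) = 43.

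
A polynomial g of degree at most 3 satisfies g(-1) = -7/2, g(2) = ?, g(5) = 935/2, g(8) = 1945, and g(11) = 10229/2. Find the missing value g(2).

The 4 known points determine the degree-3 polynomial uniquely.
Write g(t) = at^3 + bt^2 + ct + d. Substituting each data point gives a linear system:
  -a + b - c + d = -7/2
  125a + 25b + 5c + d = 935/2
  512a + 64b + 8c + d = 1945
  1331a + 121b + 11c + d = 10229/2
Solving the system yields a = 4, b = -2, c = 5/2, d = 5.
So g(t) = 4t^3 - 2t^2 + (5/2)t + 5.
Then g(2) = 34.

34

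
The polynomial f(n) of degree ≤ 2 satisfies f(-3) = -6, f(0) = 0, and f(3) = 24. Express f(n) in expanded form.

Write f(n) = an^2 + bn + c. Substituting each data point gives a linear system:
  9a - 3b + c = -6
  c = 0
  9a + 3b + c = 24
Solving the system yields a = 1, b = 5, c = 0.
So f(n) = n^2 + 5n.
Check: f(-3) = -6. ✓

f(n) = n^2 + 5n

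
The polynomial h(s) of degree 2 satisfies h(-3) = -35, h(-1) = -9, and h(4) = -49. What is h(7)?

Write h(s) = as^2 + bs + c. Substituting each data point gives a linear system:
  9a - 3b + c = -35
  a - b + c = -9
  16a + 4b + c = -49
Solving the system yields a = -3, b = 1, c = -5.
So h(s) = -3s² + s - 5.
Then h(7) = -145.

-145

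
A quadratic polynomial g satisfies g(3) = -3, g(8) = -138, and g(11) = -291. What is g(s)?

Using the Lagrange interpolation formula with nodes 3, 8, 11:
  L_0(s) = (s - 8)(s - 11) / 40
  L_1(s) = (s - 3)(s - 11) / -15
  L_2(s) = (s - 3)(s - 8) / 24
Then g(s) = -3·L_0(s) - 138·L_1(s) - 291·L_2(s).
Expanding and collecting terms gives g(s) = -3s² + 6s + 6.
Check: g(3) = -3. ✓

g(s) = -3s^2 + 6s + 6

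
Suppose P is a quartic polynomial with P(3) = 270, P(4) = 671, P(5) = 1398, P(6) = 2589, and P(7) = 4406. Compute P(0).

3

Forward differences of the values at n = 3, 4, 5, 6, 7:
  P  : 270  671  1398  2589  4406
  Δ  : 401  727  1191  1817
  Δ^2: 326  464  626
  Δ^3: 138  162
  Δ^4: 24
The fourth differences are constant, confirming degree 4.
Interpolating (Newton forward form) and evaluating at n = 0 gives P(0) = 3.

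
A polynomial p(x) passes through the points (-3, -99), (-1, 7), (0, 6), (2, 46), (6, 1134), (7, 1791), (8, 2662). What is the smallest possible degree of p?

3

Divided differences on the nodes -3, -1, 0, 2, 6, 7, 8:
  order 0: -99  7  6  46  1134  1791  2662
  order 1: 53  -1  20  272  657  871
  order 2: -18  7  42  77  107
  order 3: 5  5  5  5
  order 4: 0  0  0
  order 5: 0  0
  order 6: 0
The order-3 divided differences are all 5 (nonzero) and every higher order vanishes, so the data lies on a polynomial of degree exactly 3.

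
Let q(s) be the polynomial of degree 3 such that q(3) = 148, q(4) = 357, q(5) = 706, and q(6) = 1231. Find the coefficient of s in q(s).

1

Write q(s) = as^3 + bs^2 + cs + d. Substituting each data point gives a linear system:
  27a + 9b + 3c + d = 148
  64a + 16b + 4c + d = 357
  125a + 25b + 5c + d = 706
  216a + 36b + 6c + d = 1231
Solving the system yields a = 6, b = -2, c = 1, d = 1.
So q(s) = 6s^3 - 2s^2 + s + 1.
The coefficient of s is 1.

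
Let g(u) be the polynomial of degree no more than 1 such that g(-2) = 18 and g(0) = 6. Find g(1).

Write g(u) = au + b. Substituting each data point gives a linear system:
  -2a + b = 18
  b = 6
Solving the system yields a = -6, b = 6.
So g(u) = -6u + 6.
Then g(1) = 0.

0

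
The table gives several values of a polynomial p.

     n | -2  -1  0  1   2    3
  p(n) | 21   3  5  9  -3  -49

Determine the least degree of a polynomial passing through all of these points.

Forward differences of the values at n = -2, -1, 0, 1, 2, 3:
  p  : 21  3  5  9  -3  -49
  Δ  : -18  2  4  -12  -46
  Δ^2: 20  2  -16  -34
  Δ^3: -18  -18  -18
  Δ^4: 0  0
  Δ^5: 0
The third differences are constant (-18) and nonzero, while all higher differences vanish, so the minimal degree is 3.

3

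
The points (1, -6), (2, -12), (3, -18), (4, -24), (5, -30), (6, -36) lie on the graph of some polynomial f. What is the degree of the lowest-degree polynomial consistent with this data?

1

Forward differences of the values at x = 1, 2, 3, 4, 5, 6:
  f  : -6  -12  -18  -24  -30  -36
  Δ  : -6  -6  -6  -6  -6
  Δ^2: 0  0  0  0
  Δ^3: 0  0  0
  Δ^4: 0  0
  Δ^5: 0
The first differences are constant (-6) and nonzero, while all higher differences vanish, so the minimal degree is 1.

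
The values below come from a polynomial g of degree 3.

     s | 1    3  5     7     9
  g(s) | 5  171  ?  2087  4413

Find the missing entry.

On equispaced nodes a degree-3 polynomial has vanishing fourth forward difference, so
  g(1) - 4·g(3) + 6·g(5) - 4·g(7) + g(9) = 0.
Substituting the known values and solving for g(5):
  6·g(5) = 4614
  g(5) = 769.

769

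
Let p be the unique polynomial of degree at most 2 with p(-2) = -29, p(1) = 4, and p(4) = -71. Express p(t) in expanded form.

Write p(t) = at^2 + bt + c. Substituting each data point gives a linear system:
  4a - 2b + c = -29
  a + b + c = 4
  16a + 4b + c = -71
Solving the system yields a = -6, b = 5, c = 5.
So p(t) = -6t² + 5t + 5.
Check: p(4) = -71. ✓

p(t) = -6t^2 + 5t + 5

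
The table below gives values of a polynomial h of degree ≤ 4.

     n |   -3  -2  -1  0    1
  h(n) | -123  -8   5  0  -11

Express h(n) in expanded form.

h(n) = -3n^4 - 4n^3 - 4n

Write h(n) = an^4 + bn^3 + cn^2 + dn + e. Substituting each data point gives a linear system:
  81a - 27b + 9c - 3d + e = -123
  16a - 8b + 4c - 2d + e = -8
  a - b + c - d + e = 5
  e = 0
  a + b + c + d + e = -11
Solving the system yields a = -3, b = -4, c = 0, d = -4, e = 0.
So h(n) = -3n^4 - 4n^3 - 4n.
Check: h(0) = 0. ✓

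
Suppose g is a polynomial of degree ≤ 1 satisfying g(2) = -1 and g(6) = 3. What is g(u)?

Using the Lagrange interpolation formula with nodes 2, 6:
  L_0(u) = (u - 6) / -4
  L_1(u) = (u - 2) / 4
Then g(u) = -1·L_0(u) + 3·L_1(u).
Expanding and collecting terms gives g(u) = u - 3.
Check: g(6) = 3. ✓

g(u) = u - 3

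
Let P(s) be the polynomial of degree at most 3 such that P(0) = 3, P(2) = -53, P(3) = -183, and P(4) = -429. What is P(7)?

-2223

Using the Lagrange interpolation formula with nodes 0, 2, 3, 4:
  L_0(s) = (s - 2)(s - 3)(s - 4) / -24
  L_1(s) = s(s - 3)(s - 4) / 4
  L_2(s) = s(s - 2)(s - 4) / -3
  L_3(s) = s(s - 2)(s - 3) / 8
Then P(s) = 3·L_0(s) - 53·L_1(s) - 183·L_2(s) - 429·L_3(s).
Expanding and collecting terms gives P(s) = -6s^3 - 4s^2 + 4s + 3.
Evaluating at s = 7: P(7) = -2223.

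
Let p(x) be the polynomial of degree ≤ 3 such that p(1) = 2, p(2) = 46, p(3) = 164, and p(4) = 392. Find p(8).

3124

Using the Lagrange interpolation formula with nodes 1, 2, 3, 4:
  L_0(x) = (x - 2)(x - 3)(x - 4) / -6
  L_1(x) = (x - 1)(x - 3)(x - 4) / 2
  L_2(x) = (x - 1)(x - 2)(x - 4) / -2
  L_3(x) = (x - 1)(x - 2)(x - 3) / 6
Then p(x) = 2·L_0(x) + 46·L_1(x) + 164·L_2(x) + 392·L_3(x).
Expanding and collecting terms gives p(x) = 6x³ + x² - x - 4.
Evaluating at x = 8: p(8) = 3124.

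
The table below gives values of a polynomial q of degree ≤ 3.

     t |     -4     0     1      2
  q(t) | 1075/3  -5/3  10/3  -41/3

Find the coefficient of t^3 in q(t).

Write q(t) = at^3 + bt^2 + ct + d. Substituting each data point gives a linear system:
  -64a + 16b - 4c + d = 1075/3
  d = -5/3
  a + b + c + d = 10/3
  8a + 4b + 2c + d = -41/3
Solving the system yields a = -5, b = 4, c = 6, d = -5/3.
So q(t) = -5t³ + 4t² + 6t - 5/3.
The leading coefficient is -5.

-5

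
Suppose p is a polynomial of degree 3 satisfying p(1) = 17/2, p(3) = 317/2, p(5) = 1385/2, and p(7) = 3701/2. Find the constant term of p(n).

Write p(n) = an^3 + bn^2 + cn + d. Substituting each data point gives a linear system:
  a + b + c + d = 17/2
  27a + 9b + 3c + d = 317/2
  125a + 25b + 5c + d = 1385/2
  343a + 49b + 7c + d = 3701/2
Solving the system yields a = 5, b = 3, c = -2, d = 5/2.
So p(n) = 5n³ + 3n² - 2n + 5/2.
The constant term is 5/2.

5/2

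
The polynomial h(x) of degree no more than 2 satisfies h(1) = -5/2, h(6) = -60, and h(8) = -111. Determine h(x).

h(x) = -2x^2 + (5/2)x - 3

Using the Lagrange interpolation formula with nodes 1, 6, 8:
  L_0(x) = (x - 6)(x - 8) / 35
  L_1(x) = (x - 1)(x - 8) / -10
  L_2(x) = (x - 1)(x - 6) / 14
Then h(x) = -5/2·L_0(x) - 60·L_1(x) - 111·L_2(x).
Expanding and collecting terms gives h(x) = -2x^2 + (5/2)x - 3.
Check: h(1) = -5/2. ✓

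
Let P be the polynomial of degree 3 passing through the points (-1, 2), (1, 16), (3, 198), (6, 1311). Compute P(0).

Using the Lagrange interpolation formula with nodes -1, 1, 3, 6:
  L_0(n) = (n - 1)(n - 3)(n - 6) / -56
  L_1(n) = (n + 1)(n - 3)(n - 6) / 20
  L_2(n) = (n + 1)(n - 1)(n - 6) / -24
  L_3(n) = (n + 1)(n - 1)(n - 3) / 105
Then P(n) = 2·L_0(n) + 16·L_1(n) + 198·L_2(n) + 1311·L_3(n).
Expanding and collecting terms gives P(n) = 5n³ + 6n² + 2n + 3.
Evaluating at n = 0: P(0) = 3.

3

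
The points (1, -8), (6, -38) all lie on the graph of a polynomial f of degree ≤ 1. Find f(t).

f(t) = -6t - 2

Write f(t) = at + b. Substituting each data point gives a linear system:
  a + b = -8
  6a + b = -38
Solving the system yields a = -6, b = -2.
So f(t) = -6t - 2.
Check: f(1) = -8. ✓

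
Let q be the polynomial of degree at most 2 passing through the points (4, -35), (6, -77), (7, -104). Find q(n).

q(n) = -2n^2 - n + 1

Write q(n) = an^2 + bn + c. Substituting each data point gives a linear system:
  16a + 4b + c = -35
  36a + 6b + c = -77
  49a + 7b + c = -104
Solving the system yields a = -2, b = -1, c = 1.
So q(n) = -2n^2 - n + 1.
Check: q(7) = -104. ✓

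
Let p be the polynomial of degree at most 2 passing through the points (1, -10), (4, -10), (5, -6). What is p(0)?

Write p(n) = an^2 + bn + c. Substituting each data point gives a linear system:
  a + b + c = -10
  16a + 4b + c = -10
  25a + 5b + c = -6
Solving the system yields a = 1, b = -5, c = -6.
So p(n) = n² - 5n - 6.
Then p(0) = -6.

-6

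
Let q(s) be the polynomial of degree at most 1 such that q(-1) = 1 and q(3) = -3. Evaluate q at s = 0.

0

Write q(s) = as + b. Substituting each data point gives a linear system:
  -a + b = 1
  3a + b = -3
Solving the system yields a = -1, b = 0.
So q(s) = -s.
Then q(0) = 0.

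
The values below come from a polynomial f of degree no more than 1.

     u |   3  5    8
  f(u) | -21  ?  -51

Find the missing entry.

-33

The 2 known points determine the degree-1 polynomial uniquely.
Write f(u) = au + b. Substituting each data point gives a linear system:
  3a + b = -21
  8a + b = -51
Solving the system yields a = -6, b = -3.
So f(u) = -6u - 3.
Then f(5) = -33.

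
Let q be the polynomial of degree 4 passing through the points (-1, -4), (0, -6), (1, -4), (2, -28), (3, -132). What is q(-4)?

Forward differences of the values at u = -1, 0, 1, 2, 3:
  q  : -4  -6  -4  -28  -132
  Δ  : -2  2  -24  -104
  Δ^2: 4  -26  -80
  Δ^3: -30  -54
  Δ^4: -24
The fourth differences are constant, confirming degree 4.
Interpolating (Newton forward form) and evaluating at u = -4 gives q(-4) = -34.

-34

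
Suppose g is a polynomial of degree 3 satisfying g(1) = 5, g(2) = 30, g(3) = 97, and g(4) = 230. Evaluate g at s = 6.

790

Forward differences of the values at s = 1, 2, 3, 4:
  g  : 5  30  97  230
  Δ  : 25  67  133
  Δ^2: 42  66
  Δ^3: 24
The third differences are constant, confirming degree 3.
Interpolating (Newton forward form) and evaluating at s = 6 gives g(6) = 790.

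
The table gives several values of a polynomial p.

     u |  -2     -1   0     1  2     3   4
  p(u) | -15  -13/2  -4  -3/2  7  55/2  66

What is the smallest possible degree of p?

3

Forward differences of the values at u = -2, -1, 0, 1, 2, 3, 4:
  p  : -15  -13/2  -4  -3/2  7  55/2  66
  Δ  : 17/2  5/2  5/2  17/2  41/2  77/2
  Δ^2: -6  0  6  12  18
  Δ^3: 6  6  6  6
  Δ^4: 0  0  0
  Δ^5: 0  0
  Δ^6: 0
The third differences are constant (6) and nonzero, while all higher differences vanish, so the minimal degree is 3.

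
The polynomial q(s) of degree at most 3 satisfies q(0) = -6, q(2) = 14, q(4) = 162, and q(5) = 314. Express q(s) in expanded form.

Using the Lagrange interpolation formula with nodes 0, 2, 4, 5:
  L_0(s) = (s - 2)(s - 4)(s - 5) / -40
  L_1(s) = s(s - 4)(s - 5) / 12
  L_2(s) = s(s - 2)(s - 5) / -8
  L_3(s) = s(s - 2)(s - 4) / 15
Then q(s) = -6·L_0(s) + 14·L_1(s) + 162·L_2(s) + 314·L_3(s).
Expanding and collecting terms gives q(s) = 2s^3 + 4s^2 - 6s - 6.
Check: q(0) = -6. ✓

q(s) = 2s^3 + 4s^2 - 6s - 6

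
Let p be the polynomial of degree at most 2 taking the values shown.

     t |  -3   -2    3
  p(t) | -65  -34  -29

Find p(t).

Write p(t) = at^2 + bt + c. Substituting each data point gives a linear system:
  9a - 3b + c = -65
  4a - 2b + c = -34
  9a + 3b + c = -29
Solving the system yields a = -5, b = 6, c = -2.
So p(t) = -5t^2 + 6t - 2.
Check: p(3) = -29. ✓

p(t) = -5t^2 + 6t - 2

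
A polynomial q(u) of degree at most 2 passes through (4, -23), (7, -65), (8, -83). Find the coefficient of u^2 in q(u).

Write q(u) = au^2 + bu + c. Substituting each data point gives a linear system:
  16a + 4b + c = -23
  49a + 7b + c = -65
  64a + 8b + c = -83
Solving the system yields a = -1, b = -3, c = 5.
So q(u) = -u^2 - 3u + 5.
The leading coefficient is -1.

-1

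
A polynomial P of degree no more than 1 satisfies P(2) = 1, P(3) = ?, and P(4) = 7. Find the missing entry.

On equispaced nodes a degree-1 polynomial has vanishing second forward difference, so
  P(2) - 2·P(3) + P(4) = 0.
Substituting the known values and solving for P(3):
  -2·P(3) = -8
  P(3) = 4.

4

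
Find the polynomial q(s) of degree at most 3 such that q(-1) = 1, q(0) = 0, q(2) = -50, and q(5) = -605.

Write q(s) = as^3 + bs^2 + cs + d. Substituting each data point gives a linear system:
  -a + b - c + d = 1
  d = 0
  8a + 4b + 2c + d = -50
  125a + 25b + 5c + d = -605
Solving the system yields a = -4, b = -4, c = -1, d = 0.
So q(s) = -4s^3 - 4s^2 - s.
Check: q(2) = -50. ✓

q(s) = -4s^3 - 4s^2 - s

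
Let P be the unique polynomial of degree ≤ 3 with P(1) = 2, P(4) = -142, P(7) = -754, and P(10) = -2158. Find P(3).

-58

Using the Lagrange interpolation formula with nodes 1, 4, 7, 10:
  L_0(t) = (t - 4)(t - 7)(t - 10) / -162
  L_1(t) = (t - 1)(t - 7)(t - 10) / 54
  L_2(t) = (t - 1)(t - 4)(t - 10) / -54
  L_3(t) = (t - 1)(t - 4)(t - 7) / 162
Then P(t) = 2·L_0(t) - 142·L_1(t) - 754·L_2(t) - 2158·L_3(t).
Expanding and collecting terms gives P(t) = -2t^3 - 2t^2 + 4t + 2.
Evaluating at t = 3: P(3) = -58.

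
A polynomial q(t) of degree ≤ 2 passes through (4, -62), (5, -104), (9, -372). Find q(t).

Write q(t) = at^2 + bt + c. Substituting each data point gives a linear system:
  16a + 4b + c = -62
  25a + 5b + c = -104
  81a + 9b + c = -372
Solving the system yields a = -5, b = 3, c = 6.
So q(t) = -5t^2 + 3t + 6.
Check: q(5) = -104. ✓

q(t) = -5t^2 + 3t + 6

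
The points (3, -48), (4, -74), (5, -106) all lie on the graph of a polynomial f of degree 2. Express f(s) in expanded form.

f(s) = -3s^2 - 5s - 6

Write f(s) = as^2 + bs + c. Substituting each data point gives a linear system:
  9a + 3b + c = -48
  16a + 4b + c = -74
  25a + 5b + c = -106
Solving the system yields a = -3, b = -5, c = -6.
So f(s) = -3s^2 - 5s - 6.
Check: f(3) = -48. ✓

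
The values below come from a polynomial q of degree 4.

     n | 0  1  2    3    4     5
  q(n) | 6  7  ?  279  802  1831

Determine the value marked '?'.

The 5 known points determine the degree-4 polynomial uniquely.
Write q(n) = an^4 + bn^3 + cn^2 + dn + e. Substituting each data point gives a linear system:
  e = 6
  a + b + c + d + e = 7
  81a + 27b + 9c + 3d + e = 279
  256a + 64b + 16c + 4d + e = 802
  625a + 125b + 25c + 5d + e = 1831
Solving the system yields a = 2, b = 5, c = -1, d = -5, e = 6.
So q(n) = 2n^4 + 5n^3 - n^2 - 5n + 6.
Then q(2) = 64.

64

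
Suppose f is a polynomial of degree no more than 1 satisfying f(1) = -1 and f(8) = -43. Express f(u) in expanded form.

Write f(u) = au + b. Substituting each data point gives a linear system:
  a + b = -1
  8a + b = -43
Solving the system yields a = -6, b = 5.
So f(u) = -6u + 5.
Check: f(1) = -1. ✓

f(u) = -6u + 5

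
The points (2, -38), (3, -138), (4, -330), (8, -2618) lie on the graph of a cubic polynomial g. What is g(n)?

Using the Lagrange interpolation formula with nodes 2, 3, 4, 8:
  L_0(n) = (n - 3)(n - 4)(n - 8) / -12
  L_1(n) = (n - 2)(n - 4)(n - 8) / 5
  L_2(n) = (n - 2)(n - 3)(n - 8) / -8
  L_3(n) = (n - 2)(n - 3)(n - 4) / 120
Then g(n) = -38·L_0(n) - 138·L_1(n) - 330·L_2(n) - 2618·L_3(n).
Expanding and collecting terms gives g(n) = -5n^3 - n^2 + 6.
Check: g(4) = -330. ✓

g(n) = -5n^3 - n^2 + 6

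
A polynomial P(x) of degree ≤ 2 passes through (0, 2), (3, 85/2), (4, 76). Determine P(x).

Using the Lagrange interpolation formula with nodes 0, 3, 4:
  L_0(x) = (x - 3)(x - 4) / 12
  L_1(x) = x(x - 4) / -3
  L_2(x) = x(x - 3) / 4
Then P(x) = 2·L_0(x) + 85/2·L_1(x) + 76·L_2(x).
Expanding and collecting terms gives P(x) = 5x^2 - (3/2)x + 2.
Check: P(0) = 2. ✓

P(x) = 5x^2 - (3/2)x + 2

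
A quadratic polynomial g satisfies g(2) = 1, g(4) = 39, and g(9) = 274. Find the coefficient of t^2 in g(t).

Write g(t) = at^2 + bt + c. Substituting each data point gives a linear system:
  4a + 2b + c = 1
  16a + 4b + c = 39
  81a + 9b + c = 274
Solving the system yields a = 4, b = -5, c = -5.
So g(t) = 4t^2 - 5t - 5.
The leading coefficient is 4.

4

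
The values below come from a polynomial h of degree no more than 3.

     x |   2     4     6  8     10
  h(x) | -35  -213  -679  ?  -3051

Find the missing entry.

-1577

The 4 known points determine the degree-3 polynomial uniquely.
Write h(x) = ax^3 + bx^2 + cx + d. Substituting each data point gives a linear system:
  8a + 4b + 2c + d = -35
  64a + 16b + 4c + d = -213
  216a + 36b + 6c + d = -679
  1000a + 100b + 10c + d = -3051
Solving the system yields a = -3, b = 0, c = -5, d = -1.
So h(x) = -3x³ - 5x - 1.
Then h(8) = -1577.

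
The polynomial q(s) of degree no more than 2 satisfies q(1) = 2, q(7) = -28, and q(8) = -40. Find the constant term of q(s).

Write q(s) = as^2 + bs + c. Substituting each data point gives a linear system:
  a + b + c = 2
  49a + 7b + c = -28
  64a + 8b + c = -40
Solving the system yields a = -1, b = 3, c = 0.
So q(s) = -s^2 + 3s.
The constant term is 0.

0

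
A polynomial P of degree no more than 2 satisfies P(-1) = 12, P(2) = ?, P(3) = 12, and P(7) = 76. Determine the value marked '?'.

The 3 known points determine the degree-2 polynomial uniquely.
Write P(n) = an^2 + bn + c. Substituting each data point gives a linear system:
  a - b + c = 12
  9a + 3b + c = 12
  49a + 7b + c = 76
Solving the system yields a = 2, b = -4, c = 6.
So P(n) = 2n^2 - 4n + 6.
Then P(2) = 6.

6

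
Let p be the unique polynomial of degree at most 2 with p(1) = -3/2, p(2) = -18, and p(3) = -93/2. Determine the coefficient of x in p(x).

Write p(x) = ax^2 + bx + c. Substituting each data point gives a linear system:
  a + b + c = -3/2
  4a + 2b + c = -18
  9a + 3b + c = -93/2
Solving the system yields a = -6, b = 3/2, c = 3.
So p(x) = -6x² + (3/2)x + 3.
The coefficient of x is 3/2.

3/2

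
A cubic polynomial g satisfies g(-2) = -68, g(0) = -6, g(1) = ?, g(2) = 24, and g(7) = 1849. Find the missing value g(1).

The 4 known points determine the degree-3 polynomial uniquely.
Write g(t) = at^3 + bt^2 + ct + d. Substituting each data point gives a linear system:
  -8a + 4b - 2c + d = -68
  d = -6
  8a + 4b + 2c + d = 24
  343a + 49b + 7c + d = 1849
Solving the system yields a = 6, b = -4, c = -1, d = -6.
So g(t) = 6t^3 - 4t^2 - t - 6.
Then g(1) = -5.

-5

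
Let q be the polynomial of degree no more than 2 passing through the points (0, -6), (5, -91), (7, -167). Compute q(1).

-11

Write q(u) = au^2 + bu + c. Substituting each data point gives a linear system:
  c = -6
  25a + 5b + c = -91
  49a + 7b + c = -167
Solving the system yields a = -3, b = -2, c = -6.
So q(u) = -3u² - 2u - 6.
Then q(1) = -11.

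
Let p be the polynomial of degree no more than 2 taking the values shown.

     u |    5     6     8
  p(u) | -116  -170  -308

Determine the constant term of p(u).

Write p(u) = au^2 + bu + c. Substituting each data point gives a linear system:
  25a + 5b + c = -116
  36a + 6b + c = -170
  64a + 8b + c = -308
Solving the system yields a = -5, b = 1, c = 4.
So p(u) = -5u^2 + u + 4.
The constant term is 4.

4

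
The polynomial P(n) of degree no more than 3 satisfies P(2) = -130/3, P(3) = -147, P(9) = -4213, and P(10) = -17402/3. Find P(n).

P(n) = -6n^3 + 2n^2 + (1/3)n - 4

Write P(n) = an^3 + bn^2 + cn + d. Substituting each data point gives a linear system:
  8a + 4b + 2c + d = -130/3
  27a + 9b + 3c + d = -147
  729a + 81b + 9c + d = -4213
  1000a + 100b + 10c + d = -17402/3
Solving the system yields a = -6, b = 2, c = 1/3, d = -4.
So P(n) = -6n³ + 2n² + (1/3)n - 4.
Check: P(10) = -17402/3. ✓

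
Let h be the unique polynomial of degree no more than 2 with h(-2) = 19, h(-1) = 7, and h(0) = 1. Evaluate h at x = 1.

Write h(x) = ax^2 + bx + c. Substituting each data point gives a linear system:
  4a - 2b + c = 19
  a - b + c = 7
  c = 1
Solving the system yields a = 3, b = -3, c = 1.
So h(x) = 3x^2 - 3x + 1.
Then h(1) = 1.

1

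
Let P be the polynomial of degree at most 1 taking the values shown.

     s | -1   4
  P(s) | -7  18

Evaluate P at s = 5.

23

Write P(s) = as + b. Substituting each data point gives a linear system:
  -a + b = -7
  4a + b = 18
Solving the system yields a = 5, b = -2.
So P(s) = 5s - 2.
Then P(5) = 23.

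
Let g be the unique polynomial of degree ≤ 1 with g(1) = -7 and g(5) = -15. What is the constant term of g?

Write g(u) = au + b. Substituting each data point gives a linear system:
  a + b = -7
  5a + b = -15
Solving the system yields a = -2, b = -5.
So g(u) = -2u - 5.
The constant term is -5.

-5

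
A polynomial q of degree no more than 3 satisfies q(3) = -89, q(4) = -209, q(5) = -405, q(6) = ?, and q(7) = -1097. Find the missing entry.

-695

On equispaced nodes a degree-3 polynomial has vanishing fourth forward difference, so
  q(3) - 4·q(4) + 6·q(5) - 4·q(6) + q(7) = 0.
Substituting the known values and solving for q(6):
  -4·q(6) = 2780
  q(6) = -695.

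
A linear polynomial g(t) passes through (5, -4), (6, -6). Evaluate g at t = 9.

-12

Using the Lagrange interpolation formula with nodes 5, 6:
  L_0(t) = (t - 6) / -1
  L_1(t) = (t - 5) / 1
Then g(t) = -4·L_0(t) - 6·L_1(t).
Expanding and collecting terms gives g(t) = -2t + 6.
Evaluating at t = 9: g(9) = -12.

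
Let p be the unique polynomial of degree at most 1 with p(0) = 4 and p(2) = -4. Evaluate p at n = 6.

Using the Lagrange interpolation formula with nodes 0, 2:
  L_0(n) = (n - 2) / -2
  L_1(n) = n / 2
Then p(n) = 4·L_0(n) - 4·L_1(n).
Expanding and collecting terms gives p(n) = -4n + 4.
Evaluating at n = 6: p(6) = -20.

-20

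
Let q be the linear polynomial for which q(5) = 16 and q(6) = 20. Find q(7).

24

Using the Lagrange interpolation formula with nodes 5, 6:
  L_0(x) = (x - 6) / -1
  L_1(x) = (x - 5) / 1
Then q(x) = 16·L_0(x) + 20·L_1(x).
Expanding and collecting terms gives q(x) = 4x - 4.
Evaluating at x = 7: q(7) = 24.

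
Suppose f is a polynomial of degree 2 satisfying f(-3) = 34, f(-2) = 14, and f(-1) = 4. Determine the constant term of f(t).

Write f(t) = at^2 + bt + c. Substituting each data point gives a linear system:
  9a - 3b + c = 34
  4a - 2b + c = 14
  a - b + c = 4
Solving the system yields a = 5, b = 5, c = 4.
So f(t) = 5t^2 + 5t + 4.
The constant term is 4.

4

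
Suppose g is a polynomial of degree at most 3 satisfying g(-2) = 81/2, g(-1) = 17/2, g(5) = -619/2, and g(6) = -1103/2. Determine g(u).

g(u) = -3u^3 + 3u^2 - 2u + 1/2

Write g(u) = au^3 + bu^2 + cu + d. Substituting each data point gives a linear system:
  -8a + 4b - 2c + d = 81/2
  -a + b - c + d = 17/2
  125a + 25b + 5c + d = -619/2
  216a + 36b + 6c + d = -1103/2
Solving the system yields a = -3, b = 3, c = -2, d = 1/2.
So g(u) = -3u^3 + 3u^2 - 2u + 1/2.
Check: g(-2) = 81/2. ✓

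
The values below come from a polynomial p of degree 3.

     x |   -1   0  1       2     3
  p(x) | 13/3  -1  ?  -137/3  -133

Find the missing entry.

-29/3

The 4 known points determine the degree-3 polynomial uniquely.
Write p(x) = ax^3 + bx^2 + cx + d. Substituting each data point gives a linear system:
  -a + b - c + d = 13/3
  d = -1
  8a + 4b + 2c + d = -137/3
  27a + 9b + 3c + d = -133
Solving the system yields a = -4, b = -5/3, c = -3, d = -1.
So p(x) = -4x^3 - (5/3)x^2 - 3x - 1.
Then p(1) = -29/3.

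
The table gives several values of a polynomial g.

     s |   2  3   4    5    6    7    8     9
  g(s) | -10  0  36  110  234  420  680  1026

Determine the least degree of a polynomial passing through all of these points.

3

Forward differences of the values at s = 2, 3, 4, 5, 6, 7, 8, 9:
  g  : -10  0  36  110  234  420  680  1026
  Δ  : 10  36  74  124  186  260  346
  Δ^2: 26  38  50  62  74  86
  Δ^3: 12  12  12  12  12
  Δ^4: 0  0  0  0
  Δ^5: 0  0  0
  Δ^6: 0  0
  Δ^7: 0
The third differences are constant (12) and nonzero, while all higher differences vanish, so the minimal degree is 3.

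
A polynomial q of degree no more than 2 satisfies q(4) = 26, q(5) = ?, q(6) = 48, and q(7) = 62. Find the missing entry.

The 3 known points determine the degree-2 polynomial uniquely.
Write q(x) = ax^2 + bx + c. Substituting each data point gives a linear system:
  16a + 4b + c = 26
  36a + 6b + c = 48
  49a + 7b + c = 62
Solving the system yields a = 1, b = 1, c = 6.
So q(x) = x^2 + x + 6.
Then q(5) = 36.

36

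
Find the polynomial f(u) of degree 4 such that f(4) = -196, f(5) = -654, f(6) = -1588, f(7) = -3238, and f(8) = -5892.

Write f(u) = au^4 + bu^3 + cu^2 + du + e. Substituting each data point gives a linear system:
  256a + 64b + 16c + 4d + e = -196
  625a + 125b + 25c + 5d + e = -654
  1296a + 216b + 36c + 6d + e = -1588
  2401a + 343b + 49c + 7d + e = -3238
  4096a + 512b + 64c + 8d + e = -5892
Solving the system yields a = -2, b = 4, c = 4, d = 0, e = -4.
So f(u) = -2u⁴ + 4u³ + 4u² - 4.
Check: f(6) = -1588. ✓

f(u) = -2u^4 + 4u^3 + 4u^2 - 4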